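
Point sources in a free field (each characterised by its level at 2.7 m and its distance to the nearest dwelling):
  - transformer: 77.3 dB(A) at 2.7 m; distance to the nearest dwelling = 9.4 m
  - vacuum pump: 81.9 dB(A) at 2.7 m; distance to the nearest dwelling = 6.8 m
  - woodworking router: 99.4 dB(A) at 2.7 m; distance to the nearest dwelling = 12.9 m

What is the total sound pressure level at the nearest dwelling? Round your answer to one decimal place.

86.1 dB(A)

First find each source's level at the receiver (point-source: −20·log₁₀(r/r_ref)), then combine on an intensity basis.
transformer: 77.3 − 20·log₁₀(9.4/2.7) = 77.3 − 10.84 = 66.46 dB(A).
vacuum pump: 81.9 − 20·log₁₀(6.8/2.7) = 81.9 − 8.02 = 73.88 dB(A).
woodworking router: 99.4 − 20·log₁₀(12.9/2.7) = 99.4 − 13.58 = 85.82 dB(A).
Σ 10^(L/10) = 4.104e+08 → L_total = 10·log₁₀(4.104e+08) = 86.13 dB(A).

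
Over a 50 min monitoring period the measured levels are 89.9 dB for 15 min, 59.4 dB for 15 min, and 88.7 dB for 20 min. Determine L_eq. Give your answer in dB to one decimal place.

L_eq = 10·log₁₀[(1/T)·Σ tᵢ·10^(Lᵢ/10)] with T = 50 min.
Σ tᵢ·10^(Lᵢ/10) = 15·10^(89.9/10) + 15·10^(59.4/10) + 20·10^(88.7/10) = 2.950e+10.
L_eq = 10·log₁₀(2.950e+10/50) = 87.71 dB.

87.7 dB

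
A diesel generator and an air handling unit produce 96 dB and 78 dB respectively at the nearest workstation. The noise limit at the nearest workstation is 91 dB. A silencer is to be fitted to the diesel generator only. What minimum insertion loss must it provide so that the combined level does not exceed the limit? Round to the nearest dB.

The untreated sources together contribute 10^(78/10) = 6.310e+07, i.e. 78.00 dB.
The limit corresponds to 10^(91/10) = 1.259e+09; subtracting the fixed part leaves 1.196e+09 for the diesel generator, i.e. 90.78 dB.
Required insertion loss = 96 − 90.78 = 5.22 dB.

5 dB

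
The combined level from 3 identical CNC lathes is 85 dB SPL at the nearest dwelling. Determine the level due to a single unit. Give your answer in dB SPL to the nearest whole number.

Dividing the total intensity by 3 lowers the level by 10·log₁₀ 3 = 4.771 dB: L₁ = 85 − 4.771.

80 dB SPL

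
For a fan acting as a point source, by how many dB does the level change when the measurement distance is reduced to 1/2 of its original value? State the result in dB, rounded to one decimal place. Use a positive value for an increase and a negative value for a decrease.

+6.0 dB

A point source loses 6 dB per doubling of distance; generally ΔL = −20·log₁₀(r₂/r₁).
ΔL = −20·log₁₀(0.5) = +6.02 dB.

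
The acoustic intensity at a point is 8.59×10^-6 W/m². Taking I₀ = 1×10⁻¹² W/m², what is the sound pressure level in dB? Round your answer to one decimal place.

L = 10·log₁₀(I/I₀) = 10·log₁₀(8.59×10^-6/10⁻¹²) = 10·log₁₀(8.59×10^6).
L = 10·(0.9340 + 6) = 69.34 dB.

69.3 dB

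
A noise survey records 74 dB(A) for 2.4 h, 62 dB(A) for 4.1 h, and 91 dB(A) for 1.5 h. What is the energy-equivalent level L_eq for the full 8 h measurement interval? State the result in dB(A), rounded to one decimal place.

83.9 dB(A)

Weight each interval's intensity by its duration and average over T = 8 h:
Σ tᵢ·10^(Lᵢ/10) = 2.4·10^(74/10) + 4.1·10^(62/10) + 1.5·10^(91/10) = 1.955e+09.
L_eq = 10·log₁₀(1.955e+09/8) = 83.88 dB(A).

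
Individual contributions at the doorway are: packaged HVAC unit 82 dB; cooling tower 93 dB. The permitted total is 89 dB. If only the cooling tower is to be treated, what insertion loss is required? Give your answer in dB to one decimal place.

5.0 dB

Fixed contribution from the other source: Σ 10^(L/10) = 10^(82/10) = 1.585e+08 (82.00 dB).
The limit corresponds to 10^(89/10) = 7.943e+08; subtracting the fixed part leaves 6.358e+08 for the cooling tower, i.e. 88.03 dB.
So the cooling tower must be reduced from 93 to 88.03 dB: IL = 4.97 dB.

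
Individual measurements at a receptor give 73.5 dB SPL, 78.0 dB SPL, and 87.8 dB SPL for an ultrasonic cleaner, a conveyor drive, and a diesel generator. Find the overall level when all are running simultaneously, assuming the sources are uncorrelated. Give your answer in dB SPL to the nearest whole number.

88 dB SPL

Incoherent sources combine by intensity addition: L_total = 10·log₁₀(Σ 10^(L_i/10)).
Σ 10^(L/10) = 10^(73.5/10) + 10^(78.0/10) + 10^(87.8/10) = 6.880e+08.
L_total = 10·log₁₀(6.880e+08) = 88.38 dB SPL.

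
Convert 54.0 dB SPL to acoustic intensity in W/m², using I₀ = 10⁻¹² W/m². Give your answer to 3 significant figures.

2.51e-07 W/m²

I/I₀ = 10^(54.0/10) = 2.512e+05, so I = 2.512e+05 × 10⁻¹² W/m².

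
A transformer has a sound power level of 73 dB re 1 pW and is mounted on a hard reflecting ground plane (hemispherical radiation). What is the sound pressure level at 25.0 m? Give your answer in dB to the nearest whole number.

The power spreads over a hemisphere of area 2π·r², so L_p = L_w − 10·log₁₀(2π·r²).
2π·r² = 3927 m², 10·log₁₀ of that is 35.941 dB.
L_p = 73 − 35.941 = 37.06 dB.

37 dB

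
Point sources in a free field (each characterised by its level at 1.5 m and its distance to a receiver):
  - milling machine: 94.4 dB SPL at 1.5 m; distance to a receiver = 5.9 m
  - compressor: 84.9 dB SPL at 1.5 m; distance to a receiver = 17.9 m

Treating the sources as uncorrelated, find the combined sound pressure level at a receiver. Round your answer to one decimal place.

First find each source's level at the receiver (point-source: −20·log₁₀(r/r_ref)), then combine on an intensity basis.
milling machine: 94.4 − 20·log₁₀(5.9/1.5) = 94.4 − 11.90 = 82.50 dB SPL.
compressor: 84.9 − 20·log₁₀(17.9/1.5) = 84.9 − 21.54 = 63.36 dB SPL.
Σ 10^(L/10) = 1.802e+08 → L_total = 10·log₁₀(1.802e+08) = 82.56 dB SPL.

82.6 dB SPL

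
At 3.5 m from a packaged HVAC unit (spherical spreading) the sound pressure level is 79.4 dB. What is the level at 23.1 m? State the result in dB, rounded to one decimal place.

63.0 dB

Point-source attenuation: ΔL = 20·log₁₀(r₂/r₁) = 20·log₁₀(23.1/3.5) = 16.391 dB.
L₂ = 79.4 − 20·log₁₀(23.1/3.5) = 79.4 − 16.391 = 63.01 dB.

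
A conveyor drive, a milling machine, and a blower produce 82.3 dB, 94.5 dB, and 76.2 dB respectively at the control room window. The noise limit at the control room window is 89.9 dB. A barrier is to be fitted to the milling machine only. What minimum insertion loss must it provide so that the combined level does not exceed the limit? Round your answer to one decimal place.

Fixed contribution from the other sources: Σ 10^(L/10) = 10^(82.3/10) + 10^(76.2/10) = 2.115e+08 (83.25 dB).
To meet 89.9 dB overall, the treated milling machine may contribute at most 10^(89.9/10) − 2.115e+08 = 7.657e+08, i.e. 88.84 dB.
Required insertion loss = 94.5 − 88.84 = 5.66 dB.

5.7 dB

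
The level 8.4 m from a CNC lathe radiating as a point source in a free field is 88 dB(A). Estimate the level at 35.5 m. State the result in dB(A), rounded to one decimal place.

For a point source, L₂ = L₁ − 20·log₁₀(r₂/r₁).
L₂ = 88 − 20·log₁₀(35.5/8.4) = 88 − 12.519 = 75.48 dB(A).

75.5 dB(A)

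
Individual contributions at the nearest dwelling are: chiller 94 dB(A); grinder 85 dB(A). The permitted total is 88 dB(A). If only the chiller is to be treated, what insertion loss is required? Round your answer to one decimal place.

9.0 dB

The untreated sources together contribute 10^(85/10) = 3.162e+08, i.e. 85.00 dB(A).
The limit corresponds to 10^(88/10) = 6.310e+08; subtracting the fixed part leaves 3.147e+08 for the chiller, i.e. 84.98 dB(A).
Required insertion loss = 94 − 84.98 = 9.02 dB.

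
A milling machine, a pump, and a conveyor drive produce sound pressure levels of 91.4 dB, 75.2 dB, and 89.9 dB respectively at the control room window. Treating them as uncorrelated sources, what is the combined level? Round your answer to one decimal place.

93.8 dB

Incoherent sources combine by intensity addition: L_total = 10·log₁₀(Σ 10^(L_i/10)).
Σ 10^(L/10) = 10^(91.4/10) + 10^(75.2/10) + 10^(89.9/10) = 2.391e+09.
L_total = 10·log₁₀(2.391e+09) = 93.79 dB.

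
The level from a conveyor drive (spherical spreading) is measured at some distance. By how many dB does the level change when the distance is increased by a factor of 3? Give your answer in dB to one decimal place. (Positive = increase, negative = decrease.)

With spherical spreading the level changes by −20·log₁₀(r₂/r₁).
ΔL = −20·log₁₀(3) = -9.54 dB.

-9.5 dB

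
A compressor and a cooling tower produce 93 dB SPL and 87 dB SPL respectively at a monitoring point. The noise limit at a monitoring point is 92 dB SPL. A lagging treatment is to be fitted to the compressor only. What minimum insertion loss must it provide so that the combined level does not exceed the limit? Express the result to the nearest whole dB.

Fixed contribution from the other source: Σ 10^(L/10) = 10^(87/10) = 5.012e+08 (87.00 dB SPL).
To meet 92 dB SPL overall, the treated compressor may contribute at most 10^(92/10) − 5.012e+08 = 1.084e+09, i.e. 90.35 dB SPL.
Required insertion loss = 93 − 90.35 = 2.65 dB.

3 dB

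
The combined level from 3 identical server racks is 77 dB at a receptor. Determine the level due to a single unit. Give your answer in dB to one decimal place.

72.2 dB

Dividing the total intensity by 3 lowers the level by 10·log₁₀ 3 = 4.771 dB: L₁ = 77 − 4.771.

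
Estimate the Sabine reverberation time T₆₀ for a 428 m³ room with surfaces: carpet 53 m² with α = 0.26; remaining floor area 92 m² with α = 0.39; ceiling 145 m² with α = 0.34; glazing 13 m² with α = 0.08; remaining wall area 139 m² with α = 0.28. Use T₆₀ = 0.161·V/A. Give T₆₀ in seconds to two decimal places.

Total absorption A = 53·0.26 + 92·0.39 + 145·0.34 + 13·0.08 + 139·0.28 = 138.92 m² sabins.
T₆₀ = 0.161 × 428 / 138.92 = 0.496 s.

0.50 s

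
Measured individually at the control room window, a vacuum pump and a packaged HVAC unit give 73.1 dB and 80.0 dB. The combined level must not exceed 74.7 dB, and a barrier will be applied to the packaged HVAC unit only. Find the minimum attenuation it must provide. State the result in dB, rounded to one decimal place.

The untreated sources together contribute 10^(73.1/10) = 2.042e+07, i.e. 73.10 dB.
To meet 74.7 dB overall, the treated packaged HVAC unit may contribute at most 10^(74.7/10) − 2.042e+07 = 9.095e+06, i.e. 69.59 dB.
Required insertion loss = 80.0 − 69.59 = 10.41 dB.

10.4 dB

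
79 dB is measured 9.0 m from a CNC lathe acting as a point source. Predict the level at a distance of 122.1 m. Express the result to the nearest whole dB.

Spherical spreading from a point source gives a 20·log₁₀(r₂/r₁) drop.
L₂ = 79 − 20·log₁₀(122.1/9.0) = 79 − 22.649 = 56.35 dB.

56 dB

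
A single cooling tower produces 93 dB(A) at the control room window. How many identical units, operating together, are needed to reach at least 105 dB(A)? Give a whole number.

16

The shortfall is 105 − 93 = 12.0 dB, and N units add 10·log₁₀ N, so need 10·log₁₀ N ≥ 12.0.
N ≥ 10^(12.0/10) = 15.849, so N = 16.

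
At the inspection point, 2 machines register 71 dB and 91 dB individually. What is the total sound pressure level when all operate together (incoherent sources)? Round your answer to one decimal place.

Incoherent sources combine by intensity addition: L_total = 10·log₁₀(Σ 10^(L_i/10)).
Σ 10^(L/10) = 10^(71/10) + 10^(91/10) = 1.272e+09.
L_total = 10·log₁₀(1.272e+09) = 91.04 dB.

91.0 dB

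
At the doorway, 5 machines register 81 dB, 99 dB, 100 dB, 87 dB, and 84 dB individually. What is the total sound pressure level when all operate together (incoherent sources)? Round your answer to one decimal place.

Incoherent sources combine by intensity addition: L_total = 10·log₁₀(Σ 10^(L_i/10)).
Σ 10^(L/10) = 10^(81/10) + 10^(99/10) + 10^(100/10) + 10^(87/10) + 10^(84/10) = 1.882e+10.
L_total = 10·log₁₀(1.882e+10) = 102.75 dB.

102.7 dB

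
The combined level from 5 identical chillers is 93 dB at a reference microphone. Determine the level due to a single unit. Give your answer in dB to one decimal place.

86.0 dB

Dividing the total intensity by 5 lowers the level by 10·log₁₀ 5 = 6.990 dB: L₁ = 93 − 6.990.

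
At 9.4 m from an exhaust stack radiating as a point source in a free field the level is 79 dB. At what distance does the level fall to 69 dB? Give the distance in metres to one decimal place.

29.7 m

Point-source spreading drops the level by 20·log₁₀(r₂/r₁); inverting, r₂/r₁ = 10^(ΔL/20).
r₂ = 9.4·10^((79−69)/20) = 9.4·10^(10.0/20) = 29.73 m.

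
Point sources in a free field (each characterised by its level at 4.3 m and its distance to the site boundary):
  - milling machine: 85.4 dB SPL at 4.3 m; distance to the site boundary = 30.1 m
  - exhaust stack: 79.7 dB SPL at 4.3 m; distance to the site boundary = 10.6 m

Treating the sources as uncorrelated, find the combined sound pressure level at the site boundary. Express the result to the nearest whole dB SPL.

74 dB SPL

Propagate each source to the receiver with L = L_ref − 20·log₁₀(r/r_ref), then add intensities.
milling machine: 85.4 − 20·log₁₀(30.1/4.3) = 85.4 − 16.90 = 68.50 dB SPL.
exhaust stack: 79.7 − 20·log₁₀(10.6/4.3) = 79.7 − 7.84 = 71.86 dB SPL.
Σ 10^(L/10) = 2.243e+07 → L_total = 10·log₁₀(2.243e+07) = 73.51 dB SPL.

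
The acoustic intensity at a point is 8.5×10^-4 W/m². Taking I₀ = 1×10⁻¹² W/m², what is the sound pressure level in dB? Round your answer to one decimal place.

I/I₀ = 8.5×10^-4/10⁻¹² = 8.5×10^8, and L = 10·log₁₀(I/I₀).
L = 10·(0.9294 + 8) = 89.29 dB.

89.3 dB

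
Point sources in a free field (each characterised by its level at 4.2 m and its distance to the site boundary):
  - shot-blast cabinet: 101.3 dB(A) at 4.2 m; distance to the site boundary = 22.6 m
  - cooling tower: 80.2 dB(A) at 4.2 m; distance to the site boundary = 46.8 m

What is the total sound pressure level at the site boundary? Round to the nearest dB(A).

87 dB(A)

First find each source's level at the receiver (point-source: −20·log₁₀(r/r_ref)), then combine on an intensity basis.
shot-blast cabinet: 101.3 − 20·log₁₀(22.6/4.2) = 101.3 − 14.62 = 86.68 dB(A).
cooling tower: 80.2 − 20·log₁₀(46.8/4.2) = 80.2 − 20.94 = 59.26 dB(A).
Σ 10^(L/10) = 4.667e+08 → L_total = 10·log₁₀(4.667e+08) = 86.69 dB(A).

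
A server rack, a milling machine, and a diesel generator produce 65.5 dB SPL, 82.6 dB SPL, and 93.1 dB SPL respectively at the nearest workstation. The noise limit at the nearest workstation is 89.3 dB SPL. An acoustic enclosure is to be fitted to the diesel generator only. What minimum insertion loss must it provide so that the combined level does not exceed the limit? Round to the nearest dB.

Everything except the diesel generator sums to 10^(65.5/10) + 10^(82.6/10) = 1.855e+08 in linear terms, 82.68 dB SPL.
To meet 89.3 dB SPL overall, the treated diesel generator may contribute at most 10^(89.3/10) − 1.855e+08 = 6.656e+08, i.e. 88.23 dB SPL.
Required insertion loss = 93.1 − 88.23 = 4.87 dB.

5 dB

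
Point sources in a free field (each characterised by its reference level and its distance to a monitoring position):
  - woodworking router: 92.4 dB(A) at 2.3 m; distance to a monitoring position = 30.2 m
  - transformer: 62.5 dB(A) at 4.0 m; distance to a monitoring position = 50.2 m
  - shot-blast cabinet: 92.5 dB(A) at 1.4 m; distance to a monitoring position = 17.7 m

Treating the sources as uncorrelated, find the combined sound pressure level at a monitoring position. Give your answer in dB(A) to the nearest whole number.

73 dB(A)

Propagate each source to the receiver with L = L_ref − 20·log₁₀(r/r_ref), then add intensities.
woodworking router: 92.4 − 20·log₁₀(30.2/2.3) = 92.4 − 22.37 = 70.03 dB(A).
transformer: 62.5 − 20·log₁₀(50.2/4.0) = 62.5 − 21.97 = 40.53 dB(A).
shot-blast cabinet: 92.5 − 20·log₁₀(17.7/1.4) = 92.5 − 22.04 = 70.46 dB(A).
Σ 10^(L/10) = 2.122e+07 → L_total = 10·log₁₀(2.122e+07) = 73.27 dB(A).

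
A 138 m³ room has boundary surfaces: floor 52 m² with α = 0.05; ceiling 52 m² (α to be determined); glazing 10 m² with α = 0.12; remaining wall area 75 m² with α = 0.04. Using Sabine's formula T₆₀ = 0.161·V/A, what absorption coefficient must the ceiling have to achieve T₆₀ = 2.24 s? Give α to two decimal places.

Required total absorption A = 0.161·138/2.24 = 9.92 m².
Absorption from the other surfaces = 52·0.05 + 10·0.12 + 75·0.04 = 6.80 m², so the ceiling must supply 3.12 m² over 52 m².
α = 3.12/52 = 0.060.

0.06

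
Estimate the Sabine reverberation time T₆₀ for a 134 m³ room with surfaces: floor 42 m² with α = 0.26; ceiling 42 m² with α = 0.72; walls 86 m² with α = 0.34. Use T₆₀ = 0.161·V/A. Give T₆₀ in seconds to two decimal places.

0.31 s

A = Σ Sᵢαᵢ = 42·0.26 + 42·0.72 + 86·0.34 = 70.40 m².
T₆₀ = 0.161·V/A = 0.161·134/70.40 = 0.306 s.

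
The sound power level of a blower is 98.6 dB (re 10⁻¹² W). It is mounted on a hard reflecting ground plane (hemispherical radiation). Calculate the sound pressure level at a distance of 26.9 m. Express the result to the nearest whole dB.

62 dB

L_p = L_w − 10·log₁₀(2π·r²) with r = 26.9 m.
2π·r² = 4547 m², 10·log₁₀ of that is 36.577 dB.
L_p = 98.6 − 36.577 = 62.02 dB.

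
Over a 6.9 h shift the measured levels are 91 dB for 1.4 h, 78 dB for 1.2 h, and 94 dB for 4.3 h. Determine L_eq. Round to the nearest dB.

The energy average is taken in the linear domain: L_eq = 10·log₁₀[(Σ tᵢ·10^(Lᵢ/10))/T], T = 6.9 h.
Σ tᵢ·10^(Lᵢ/10) = 1.4·10^(91/10) + 1.2·10^(78/10) + 4.3·10^(94/10) = 1.264e+10.
L_eq = 10·log₁₀(1.264e+10/6.9) = 92.63 dB.

93 dB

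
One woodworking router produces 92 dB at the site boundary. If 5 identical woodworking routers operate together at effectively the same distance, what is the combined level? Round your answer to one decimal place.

With 5 equal, uncorrelated contributions the intensity is 5× that of one unit, giving a rise of 10·log₁₀ 5.
L_total = 92 + 10·log₁₀(5) = 92 + 6.990 = 98.99 dB.

99.0 dB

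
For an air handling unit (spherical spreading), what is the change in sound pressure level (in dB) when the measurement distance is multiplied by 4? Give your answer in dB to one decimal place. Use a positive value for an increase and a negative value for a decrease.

With spherical spreading the level changes by −20·log₁₀(r₂/r₁).
ΔL = −20·log₁₀(4) = -12.04 dB.

-12.0 dB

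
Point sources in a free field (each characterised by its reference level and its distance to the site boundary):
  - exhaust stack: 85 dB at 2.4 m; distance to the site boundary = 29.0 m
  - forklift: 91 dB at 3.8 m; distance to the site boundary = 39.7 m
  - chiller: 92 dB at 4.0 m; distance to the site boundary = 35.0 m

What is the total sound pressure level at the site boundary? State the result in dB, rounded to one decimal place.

First find each source's level at the receiver (point-source: −20·log₁₀(r/r_ref)), then combine on an intensity basis.
exhaust stack: 85 − 20·log₁₀(29.0/2.4) = 85 − 21.64 = 63.36 dB.
forklift: 91 − 20·log₁₀(39.7/3.8) = 91 − 20.38 = 70.62 dB.
chiller: 92 − 20·log₁₀(35.0/4.0) = 92 − 18.84 = 73.16 dB.
Σ 10^(L/10) = 3.440e+07 → L_total = 10·log₁₀(3.440e+07) = 75.37 dB.

75.4 dB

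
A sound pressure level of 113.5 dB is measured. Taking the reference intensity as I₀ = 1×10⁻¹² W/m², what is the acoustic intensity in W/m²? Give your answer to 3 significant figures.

L = 10·log₁₀(I/I₀) ⇒ I = I₀·10^(L/10) = 10⁻¹² × 10^11.35.

0.224 W/m²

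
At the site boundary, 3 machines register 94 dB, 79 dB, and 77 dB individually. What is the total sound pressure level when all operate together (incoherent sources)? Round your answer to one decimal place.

94.2 dB

Incoherent sources combine by intensity addition: L_total = 10·log₁₀(Σ 10^(L_i/10)).
Σ 10^(L/10) = 10^(94/10) + 10^(79/10) + 10^(77/10) = 2.641e+09.
L_total = 10·log₁₀(2.641e+09) = 94.22 dB.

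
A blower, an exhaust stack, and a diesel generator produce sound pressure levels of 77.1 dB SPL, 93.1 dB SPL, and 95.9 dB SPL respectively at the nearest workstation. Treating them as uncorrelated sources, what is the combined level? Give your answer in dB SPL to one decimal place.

For uncorrelated sources the intensities add, so convert each level to linear form, sum, and take 10·log₁₀ of the total.
Σ 10^(L/10) = 10^(77.1/10) + 10^(93.1/10) + 10^(95.9/10) = 5.983e+09.
L_total = 10·log₁₀(5.983e+09) = 97.77 dB SPL.

97.8 dB SPL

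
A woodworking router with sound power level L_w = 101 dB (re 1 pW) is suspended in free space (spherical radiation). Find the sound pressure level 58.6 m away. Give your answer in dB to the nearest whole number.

L_p = L_w − 10·log₁₀(4π·r²) with r = 58.6 m.
4π·r² = 4.315e+04 m², 10·log₁₀ of that is 46.350 dB.
L_p = 101 − 46.350 = 54.65 dB.

55 dB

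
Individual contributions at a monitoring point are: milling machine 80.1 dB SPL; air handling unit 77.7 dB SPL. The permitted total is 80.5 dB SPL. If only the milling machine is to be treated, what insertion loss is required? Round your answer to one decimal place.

2.8 dB

Fixed contribution from the other source: Σ 10^(L/10) = 10^(77.7/10) = 5.888e+07 (77.70 dB SPL).
The limit corresponds to 10^(80.5/10) = 1.122e+08; subtracting the fixed part leaves 5.332e+07 for the milling machine, i.e. 77.27 dB SPL.
Required insertion loss = 80.1 − 77.27 = 2.83 dB.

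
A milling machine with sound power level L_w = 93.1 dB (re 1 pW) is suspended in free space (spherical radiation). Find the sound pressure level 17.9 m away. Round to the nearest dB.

57 dB

Free-field spherical radiation: L_p = L_w − 10·log₁₀(4π·r²), r = 17.9 m.
4π·r² = 4026 m², 10·log₁₀ of that is 36.049 dB.
L_p = 93.1 − 36.049 = 57.05 dB.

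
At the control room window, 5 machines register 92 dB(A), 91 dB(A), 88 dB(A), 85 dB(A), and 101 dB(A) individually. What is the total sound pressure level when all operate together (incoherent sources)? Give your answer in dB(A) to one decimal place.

Incoherent sources combine by intensity addition: L_total = 10·log₁₀(Σ 10^(L_i/10)).
Σ 10^(L/10) = 10^(92/10) + 10^(91/10) + 10^(88/10) + 10^(85/10) + 10^(101/10) = 1.638e+10.
L_total = 10·log₁₀(1.638e+10) = 102.14 dB(A).

102.1 dB(A)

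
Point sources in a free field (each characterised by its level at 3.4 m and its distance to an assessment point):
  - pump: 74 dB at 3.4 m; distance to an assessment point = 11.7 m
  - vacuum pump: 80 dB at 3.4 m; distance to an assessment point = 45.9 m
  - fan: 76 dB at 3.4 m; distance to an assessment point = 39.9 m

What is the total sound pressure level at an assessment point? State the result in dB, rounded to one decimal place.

Apply inverse-square spreading to bring every level to the receiver, then sum 10^(L/10).
pump: 74 − 20·log₁₀(11.7/3.4) = 74 − 10.73 = 63.27 dB.
vacuum pump: 80 − 20·log₁₀(45.9/3.4) = 80 − 22.61 = 57.39 dB.
fan: 76 − 20·log₁₀(39.9/3.4) = 76 − 21.39 = 54.61 dB.
Σ 10^(L/10) = 2.959e+06 → L_total = 10·log₁₀(2.959e+06) = 64.71 dB.

64.7 dB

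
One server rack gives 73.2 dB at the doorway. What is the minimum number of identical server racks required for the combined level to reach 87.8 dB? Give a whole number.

29

Need L₁ + 10·log₁₀ N ≥ 87.8, i.e. log₁₀ N ≥ 1.46.
N ≥ 10^(14.6/10) = 28.840, so N = 29.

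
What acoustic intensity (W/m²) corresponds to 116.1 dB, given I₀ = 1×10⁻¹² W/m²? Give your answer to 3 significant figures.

L = 10·log₁₀(I/I₀) ⇒ I = I₀·10^(L/10) = 10⁻¹² × 10^11.61.

0.407 W/m²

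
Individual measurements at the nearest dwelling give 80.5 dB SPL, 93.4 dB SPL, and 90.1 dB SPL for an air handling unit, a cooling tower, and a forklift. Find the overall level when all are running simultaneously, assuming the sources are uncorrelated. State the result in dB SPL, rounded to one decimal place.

For uncorrelated sources the intensities add, so convert each level to linear form, sum, and take 10·log₁₀ of the total.
Σ 10^(L/10) = 10^(80.5/10) + 10^(93.4/10) + 10^(90.1/10) = 3.323e+09.
L_total = 10·log₁₀(3.323e+09) = 95.22 dB SPL.

95.2 dB SPL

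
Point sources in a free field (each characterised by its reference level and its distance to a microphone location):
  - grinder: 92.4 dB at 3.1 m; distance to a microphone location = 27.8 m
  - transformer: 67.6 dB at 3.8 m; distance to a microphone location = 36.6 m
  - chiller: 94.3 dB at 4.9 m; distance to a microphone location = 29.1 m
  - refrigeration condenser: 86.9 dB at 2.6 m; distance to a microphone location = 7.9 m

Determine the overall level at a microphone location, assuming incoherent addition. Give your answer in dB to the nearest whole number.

82 dB

First find each source's level at the receiver (point-source: −20·log₁₀(r/r_ref)), then combine on an intensity basis.
grinder: 92.4 − 20·log₁₀(27.8/3.1) = 92.4 − 19.05 = 73.35 dB.
transformer: 67.6 − 20·log₁₀(36.6/3.8) = 67.6 − 19.67 = 47.93 dB.
chiller: 94.3 − 20·log₁₀(29.1/4.9) = 94.3 − 15.47 = 78.83 dB.
refrigeration condenser: 86.9 − 20·log₁₀(7.9/2.6) = 86.9 − 9.65 = 77.25 dB.
Σ 10^(L/10) = 1.510e+08 → L_total = 10·log₁₀(1.510e+08) = 81.79 dB.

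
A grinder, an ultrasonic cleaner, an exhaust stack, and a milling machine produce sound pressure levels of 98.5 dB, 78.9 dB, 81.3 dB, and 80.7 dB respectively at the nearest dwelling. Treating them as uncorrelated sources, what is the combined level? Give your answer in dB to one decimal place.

For uncorrelated sources the intensities add, so convert each level to linear form, sum, and take 10·log₁₀ of the total.
Σ 10^(L/10) = 10^(98.5/10) + 10^(78.9/10) + 10^(81.3/10) + 10^(80.7/10) = 7.409e+09.
L_total = 10·log₁₀(7.409e+09) = 98.70 dB.

98.7 dB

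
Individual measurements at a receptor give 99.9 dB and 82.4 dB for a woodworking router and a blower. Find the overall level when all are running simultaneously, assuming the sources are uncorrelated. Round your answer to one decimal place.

100.0 dB

Incoherent sources combine by intensity addition: L_total = 10·log₁₀(Σ 10^(L_i/10)).
Σ 10^(L/10) = 10^(99.9/10) + 10^(82.4/10) = 9.946e+09.
L_total = 10·log₁₀(9.946e+09) = 99.98 dB.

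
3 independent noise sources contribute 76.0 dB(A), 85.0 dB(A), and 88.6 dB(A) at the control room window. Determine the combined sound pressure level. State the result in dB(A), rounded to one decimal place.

90.3 dB(A)

Incoherent sources combine by intensity addition: L_total = 10·log₁₀(Σ 10^(L_i/10)).
Σ 10^(L/10) = 10^(76.0/10) + 10^(85.0/10) + 10^(88.6/10) = 1.080e+09.
L_total = 10·log₁₀(1.080e+09) = 90.34 dB(A).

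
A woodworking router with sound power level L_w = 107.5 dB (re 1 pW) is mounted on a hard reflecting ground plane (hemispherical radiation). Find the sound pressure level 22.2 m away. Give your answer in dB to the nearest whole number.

73 dB

The power spreads over a hemisphere of area 2π·r², so L_p = L_w − 10·log₁₀(2π·r²).
2π·r² = 3097 m², 10·log₁₀ of that is 34.909 dB.
L_p = 107.5 − 34.909 = 72.59 dB.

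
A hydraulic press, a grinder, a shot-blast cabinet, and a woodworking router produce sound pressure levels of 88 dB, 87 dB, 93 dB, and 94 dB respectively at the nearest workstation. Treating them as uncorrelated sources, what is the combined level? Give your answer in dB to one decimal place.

For uncorrelated sources the intensities add, so convert each level to linear form, sum, and take 10·log₁₀ of the total.
Σ 10^(L/10) = 10^(88/10) + 10^(87/10) + 10^(93/10) + 10^(94/10) = 5.639e+09.
L_total = 10·log₁₀(5.639e+09) = 97.51 dB.

97.5 dB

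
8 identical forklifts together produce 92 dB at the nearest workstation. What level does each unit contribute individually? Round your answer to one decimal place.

83.0 dB

For N identical incoherent sources L_total = L₁ + 10·log₁₀ N, so L₁ = 92 − 10·log₁₀(8) = 92 − 9.031.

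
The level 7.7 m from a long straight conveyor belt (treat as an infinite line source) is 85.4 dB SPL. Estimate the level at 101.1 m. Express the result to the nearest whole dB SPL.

74 dB SPL

Line-source attenuation: ΔL = 10·log₁₀(r₂/r₁) = 10·log₁₀(101.1/7.7) = 11.183 dB.
L₂ = 85.4 − 10·log₁₀(101.1/7.7) = 85.4 − 11.183 = 74.22 dB SPL.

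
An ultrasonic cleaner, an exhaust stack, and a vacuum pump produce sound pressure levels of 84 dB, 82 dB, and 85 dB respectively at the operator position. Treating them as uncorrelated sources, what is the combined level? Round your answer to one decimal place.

For uncorrelated sources the intensities add, so convert each level to linear form, sum, and take 10·log₁₀ of the total.
Σ 10^(L/10) = 10^(84/10) + 10^(82/10) + 10^(85/10) = 7.259e+08.
L_total = 10·log₁₀(7.259e+08) = 88.61 dB.

88.6 dB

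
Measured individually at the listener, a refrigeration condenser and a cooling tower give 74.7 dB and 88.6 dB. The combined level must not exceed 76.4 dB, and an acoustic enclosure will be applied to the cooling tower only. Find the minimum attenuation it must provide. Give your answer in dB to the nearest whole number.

Fixed contribution from the other source: Σ 10^(L/10) = 10^(74.7/10) = 2.951e+07 (74.70 dB).
To meet 76.4 dB overall, the treated cooling tower may contribute at most 10^(76.4/10) − 2.951e+07 = 1.414e+07, i.e. 71.50 dB.
Required insertion loss = 88.6 − 71.50 = 17.10 dB.

17 dB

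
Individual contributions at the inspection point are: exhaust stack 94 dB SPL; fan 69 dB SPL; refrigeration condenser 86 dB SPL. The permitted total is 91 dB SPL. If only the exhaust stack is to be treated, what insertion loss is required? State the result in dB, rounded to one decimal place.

4.7 dB

Everything except the exhaust stack sums to 10^(69/10) + 10^(86/10) = 4.061e+08 in linear terms, 86.09 dB SPL.
To meet 91 dB SPL overall, the treated exhaust stack may contribute at most 10^(91/10) − 4.061e+08 = 8.529e+08, i.e. 89.31 dB SPL.
So the exhaust stack must be reduced from 94 to 89.31 dB SPL: IL = 4.69 dB.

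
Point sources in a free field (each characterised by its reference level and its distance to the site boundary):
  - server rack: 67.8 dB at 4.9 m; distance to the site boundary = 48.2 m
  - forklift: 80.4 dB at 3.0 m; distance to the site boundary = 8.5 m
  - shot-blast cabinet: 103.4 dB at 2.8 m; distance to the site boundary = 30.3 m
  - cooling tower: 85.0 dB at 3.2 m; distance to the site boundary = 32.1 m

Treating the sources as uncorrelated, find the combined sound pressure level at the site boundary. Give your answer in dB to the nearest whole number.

83 dB

Propagate each source to the receiver with L = L_ref − 20·log₁₀(r/r_ref), then add intensities.
server rack: 67.8 − 20·log₁₀(48.2/4.9) = 67.8 − 19.86 = 47.94 dB.
forklift: 80.4 − 20·log₁₀(8.5/3.0) = 80.4 − 9.05 = 71.35 dB.
shot-blast cabinet: 103.4 − 20·log₁₀(30.3/2.8) = 103.4 − 20.69 = 82.71 dB.
cooling tower: 85.0 − 20·log₁₀(32.1/3.2) = 85.0 − 20.03 = 64.97 dB.
Σ 10^(L/10) = 2.037e+08 → L_total = 10·log₁₀(2.037e+08) = 83.09 dB.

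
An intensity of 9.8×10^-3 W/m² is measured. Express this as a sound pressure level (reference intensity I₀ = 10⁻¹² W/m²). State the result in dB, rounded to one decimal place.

99.9 dB

Dividing by I₀ shifts the exponent by 12: I/I₀ = 9.8×10^9.
L = 10·(0.9912 + 9) = 99.91 dB.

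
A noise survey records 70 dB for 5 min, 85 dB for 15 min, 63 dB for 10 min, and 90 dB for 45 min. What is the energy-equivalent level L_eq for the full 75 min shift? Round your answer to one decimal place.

The energy average is taken in the linear domain: L_eq = 10·log₁₀[(Σ tᵢ·10^(Lᵢ/10))/T], T = 75 min.
Σ tᵢ·10^(Lᵢ/10) = 5·10^(70/10) + 15·10^(85/10) + 10·10^(63/10) + 45·10^(90/10) = 4.981e+10.
L_eq = 10·log₁₀(4.981e+10/75) = 88.22 dB.

88.2 dB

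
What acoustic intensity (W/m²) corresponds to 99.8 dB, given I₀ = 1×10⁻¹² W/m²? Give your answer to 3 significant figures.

I = I₀·10^(L/10) = 10⁻¹² × 10^(99.8/10) = 10^(-2.020).

0.00955 W/m²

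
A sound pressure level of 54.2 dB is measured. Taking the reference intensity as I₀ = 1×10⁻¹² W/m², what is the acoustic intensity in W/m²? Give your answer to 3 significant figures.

L = 10·log₁₀(I/I₀) ⇒ I = I₀·10^(L/10) = 10⁻¹² × 10^5.42.

2.63e-07 W/m²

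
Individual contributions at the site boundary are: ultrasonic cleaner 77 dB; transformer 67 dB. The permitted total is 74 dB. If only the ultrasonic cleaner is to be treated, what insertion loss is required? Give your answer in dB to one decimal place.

4.0 dB

The untreated sources together contribute 10^(67/10) = 5.012e+06, i.e. 67.00 dB.
The limit corresponds to 10^(74/10) = 2.512e+07; subtracting the fixed part leaves 2.011e+07 for the ultrasonic cleaner, i.e. 73.03 dB.
Required insertion loss = 77 − 73.03 = 3.97 dB.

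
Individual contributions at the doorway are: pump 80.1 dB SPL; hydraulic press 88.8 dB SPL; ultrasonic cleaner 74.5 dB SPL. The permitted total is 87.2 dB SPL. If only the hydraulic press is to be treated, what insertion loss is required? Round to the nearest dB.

Everything except the hydraulic press sums to 10^(80.1/10) + 10^(74.5/10) = 1.305e+08 in linear terms, 81.16 dB SPL.
To meet 87.2 dB SPL overall, the treated hydraulic press may contribute at most 10^(87.2/10) − 1.305e+08 = 3.943e+08, i.e. 85.96 dB SPL.
Required insertion loss = 88.8 − 85.96 = 2.84 dB.

3 dB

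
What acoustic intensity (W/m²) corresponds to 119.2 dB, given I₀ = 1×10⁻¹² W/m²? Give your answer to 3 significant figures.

0.832 W/m²

I = I₀·10^(L/10) = 10⁻¹² × 10^(119.2/10) = 10^(-0.080).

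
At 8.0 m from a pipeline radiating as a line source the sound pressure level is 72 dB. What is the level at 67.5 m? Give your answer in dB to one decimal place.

62.7 dB

Line-source attenuation: ΔL = 10·log₁₀(r₂/r₁) = 10·log₁₀(67.5/8.0) = 9.262 dB.
L₂ = 72 − 10·log₁₀(67.5/8.0) = 72 − 9.262 = 62.74 dB.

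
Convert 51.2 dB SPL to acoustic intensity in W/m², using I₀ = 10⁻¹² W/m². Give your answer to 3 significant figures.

I = I₀·10^(L/10) = 10⁻¹² × 10^(51.2/10) = 10^(-6.880).

1.32e-07 W/m²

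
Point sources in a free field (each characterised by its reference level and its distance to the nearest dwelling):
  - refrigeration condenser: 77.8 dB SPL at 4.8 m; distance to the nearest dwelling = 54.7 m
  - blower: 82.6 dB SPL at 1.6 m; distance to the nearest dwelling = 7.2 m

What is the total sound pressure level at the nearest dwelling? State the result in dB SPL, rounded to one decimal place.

Propagate each source to the receiver with L = L_ref − 20·log₁₀(r/r_ref), then add intensities.
refrigeration condenser: 77.8 − 20·log₁₀(54.7/4.8) = 77.8 − 21.13 = 56.67 dB SPL.
blower: 82.6 − 20·log₁₀(7.2/1.6) = 82.6 − 13.06 = 69.54 dB SPL.
Σ 10^(L/10) = 9.450e+06 → L_total = 10·log₁₀(9.450e+06) = 69.75 dB SPL.

69.8 dB SPL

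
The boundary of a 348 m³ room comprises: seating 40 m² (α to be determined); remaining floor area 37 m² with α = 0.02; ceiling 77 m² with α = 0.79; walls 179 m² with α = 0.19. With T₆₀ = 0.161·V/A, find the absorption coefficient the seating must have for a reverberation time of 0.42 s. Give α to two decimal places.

0.95

From T₆₀ = 0.161·V/A, the target T₆₀ = 0.42 s needs A = 0.161·348/0.42 = 133.40 m².
Absorption from the other surfaces = 37·0.02 + 77·0.79 + 179·0.19 = 95.58 m², so the seating must supply 37.82 m² over 40 m².
α = 37.82/40 = 0.946.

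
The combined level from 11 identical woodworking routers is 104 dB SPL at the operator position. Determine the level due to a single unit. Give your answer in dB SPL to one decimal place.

For N identical incoherent sources L_total = L₁ + 10·log₁₀ N, so L₁ = 104 − 10·log₁₀(11) = 104 − 10.414.

93.6 dB SPL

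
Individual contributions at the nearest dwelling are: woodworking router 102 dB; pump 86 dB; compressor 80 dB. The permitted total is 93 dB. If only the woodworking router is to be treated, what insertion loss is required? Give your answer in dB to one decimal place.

10.2 dB

Fixed contribution from the other sources: Σ 10^(L/10) = 10^(86/10) + 10^(80/10) = 4.981e+08 (86.97 dB).
To meet 93 dB overall, the treated woodworking router may contribute at most 10^(93/10) − 4.981e+08 = 1.497e+09, i.e. 91.75 dB.
Required insertion loss = 102 − 91.75 = 10.25 dB.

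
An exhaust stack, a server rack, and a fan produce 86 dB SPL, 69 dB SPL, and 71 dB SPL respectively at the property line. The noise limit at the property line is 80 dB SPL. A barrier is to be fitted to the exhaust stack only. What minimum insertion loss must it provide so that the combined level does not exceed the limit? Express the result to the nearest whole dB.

Fixed contribution from the other sources: Σ 10^(L/10) = 10^(69/10) + 10^(71/10) = 2.053e+07 (73.12 dB SPL).
The limit corresponds to 10^(80/10) = 1.000e+08; subtracting the fixed part leaves 7.947e+07 for the exhaust stack, i.e. 79.00 dB SPL.
So the exhaust stack must be reduced from 86 to 79.00 dB SPL: IL = 7.00 dB.

7 dB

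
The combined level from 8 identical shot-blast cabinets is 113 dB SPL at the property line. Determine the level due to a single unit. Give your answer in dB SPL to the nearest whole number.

104 dB SPL

8 equal contributions raise the level by 10·log₁₀ 8 = 9.031 dB, so each unit alone gives 113 − 9.031.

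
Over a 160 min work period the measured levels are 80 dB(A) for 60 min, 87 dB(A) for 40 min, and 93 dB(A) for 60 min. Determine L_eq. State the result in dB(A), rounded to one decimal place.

89.6 dB(A)

L_eq = 10·log₁₀[(1/T)·Σ tᵢ·10^(Lᵢ/10)] with T = 160 min.
Σ tᵢ·10^(Lᵢ/10) = 60·10^(80/10) + 40·10^(87/10) + 60·10^(93/10) = 1.458e+11.
L_eq = 10·log₁₀(1.458e+11/160) = 89.60 dB(A).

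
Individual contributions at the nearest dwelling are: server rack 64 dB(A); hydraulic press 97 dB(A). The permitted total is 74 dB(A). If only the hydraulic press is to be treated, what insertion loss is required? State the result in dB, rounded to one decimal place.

23.5 dB

Fixed contribution from the other source: Σ 10^(L/10) = 10^(64/10) = 2.512e+06 (64.00 dB(A)).
To meet 74 dB(A) overall, the treated hydraulic press may contribute at most 10^(74/10) − 2.512e+06 = 2.261e+07, i.e. 73.54 dB(A).
So the hydraulic press must be reduced from 97 to 73.54 dB(A): IL = 23.46 dB.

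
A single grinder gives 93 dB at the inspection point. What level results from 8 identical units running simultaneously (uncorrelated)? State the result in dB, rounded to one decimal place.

With 8 equal, uncorrelated contributions the intensity is 8× that of one unit, giving a rise of 10·log₁₀ 8.
L_total = 93 + 10·log₁₀(8) = 93 + 9.031 = 102.03 dB.

102.0 dB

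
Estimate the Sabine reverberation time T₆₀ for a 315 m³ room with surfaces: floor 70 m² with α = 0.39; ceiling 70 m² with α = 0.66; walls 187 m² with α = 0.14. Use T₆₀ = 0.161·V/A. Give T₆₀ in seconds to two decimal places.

Total absorption A = 70·0.39 + 70·0.66 + 187·0.14 = 99.68 m² sabins.
T₆₀ = 0.161·V/A = 0.161·315/99.68 = 0.509 s.

0.51 s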